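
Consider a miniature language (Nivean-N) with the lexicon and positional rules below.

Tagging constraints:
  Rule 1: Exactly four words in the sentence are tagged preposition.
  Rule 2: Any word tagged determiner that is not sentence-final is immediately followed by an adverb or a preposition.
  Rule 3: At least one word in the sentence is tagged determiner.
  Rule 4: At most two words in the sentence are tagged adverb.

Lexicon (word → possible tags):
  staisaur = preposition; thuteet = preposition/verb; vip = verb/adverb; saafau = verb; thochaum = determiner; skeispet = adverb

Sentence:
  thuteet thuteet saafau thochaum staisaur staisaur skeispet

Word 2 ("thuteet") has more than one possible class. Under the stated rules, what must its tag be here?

preposition

Candidates per position — 1:thuteet {preposition,verb}; 2:thuteet {preposition,verb}; 3:saafau {verb}; 4:thochaum {determiner}; 5:staisaur {preposition}; 6:staisaur {preposition}; 7:skeispet {adverb}.
At position 1, choosing verb makes rule 1 impossible to satisfy; hence preposition.
At position 2, choosing verb makes rule 1 impossible to satisfy; hence preposition.
That leaves exactly one tagging: preposition preposition verb determiner preposition preposition adverb.
Check: rule 1 satisfied; rule 2 satisfied; rule 3 satisfied; rule 4 satisfied.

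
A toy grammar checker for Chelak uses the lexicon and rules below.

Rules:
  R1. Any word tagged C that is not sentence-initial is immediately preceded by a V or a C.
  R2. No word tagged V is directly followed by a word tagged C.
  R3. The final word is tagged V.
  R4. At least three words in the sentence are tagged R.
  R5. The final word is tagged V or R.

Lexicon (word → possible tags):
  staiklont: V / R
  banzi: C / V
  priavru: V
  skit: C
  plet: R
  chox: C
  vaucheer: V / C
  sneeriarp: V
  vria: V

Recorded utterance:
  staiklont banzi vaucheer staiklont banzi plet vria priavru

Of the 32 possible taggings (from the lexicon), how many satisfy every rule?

Candidates per position — 1:staiklont {V,R}; 2:banzi {C,V}; 3:vaucheer {V,C}; 4:staiklont {V,R}; 5:banzi {C,V}; 6:plet {R}; 7:vria {V}; 8:priavru {V}.
There are 32 candidate sequences in total.
The sequences that satisfy every rule: R V V R V R V V.
Count = 1.

1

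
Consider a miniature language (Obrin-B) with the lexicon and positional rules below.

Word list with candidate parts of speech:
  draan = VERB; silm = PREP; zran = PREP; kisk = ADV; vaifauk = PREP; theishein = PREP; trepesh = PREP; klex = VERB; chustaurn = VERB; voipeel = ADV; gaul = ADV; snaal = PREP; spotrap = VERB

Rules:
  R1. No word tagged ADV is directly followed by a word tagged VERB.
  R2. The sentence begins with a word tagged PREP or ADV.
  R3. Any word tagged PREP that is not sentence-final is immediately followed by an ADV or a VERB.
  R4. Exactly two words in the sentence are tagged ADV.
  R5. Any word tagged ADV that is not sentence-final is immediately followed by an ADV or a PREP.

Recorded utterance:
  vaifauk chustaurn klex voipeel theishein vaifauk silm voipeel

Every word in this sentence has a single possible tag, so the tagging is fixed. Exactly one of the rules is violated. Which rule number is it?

Fixed tagging: PREP VERB VERB ADV PREP PREP PREP ADV.
Checking each rule: R1 ✓, R2 ✓, R3 ✗, R4 ✓, R5 ✓.
Only rule 3 fails.

3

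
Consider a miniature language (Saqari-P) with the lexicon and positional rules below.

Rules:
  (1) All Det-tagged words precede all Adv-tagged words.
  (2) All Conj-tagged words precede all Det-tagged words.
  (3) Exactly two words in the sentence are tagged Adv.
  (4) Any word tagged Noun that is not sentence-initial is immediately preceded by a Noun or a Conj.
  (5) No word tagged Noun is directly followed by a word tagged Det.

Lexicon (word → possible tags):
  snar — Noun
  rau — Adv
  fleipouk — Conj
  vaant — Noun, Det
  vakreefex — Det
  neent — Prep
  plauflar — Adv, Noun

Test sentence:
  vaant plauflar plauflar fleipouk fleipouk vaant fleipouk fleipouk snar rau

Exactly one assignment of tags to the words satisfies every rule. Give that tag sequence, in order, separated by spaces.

Candidates per position — 1:vaant {Noun,Det}; 2:plauflar {Adv,Noun}; 3:plauflar {Adv,Noun}; 4:fleipouk {Conj}; 5:fleipouk {Conj}; 6:vaant {Noun,Det}; 7:fleipouk {Conj}; 8:fleipouk {Conj}; 9:snar {Noun}; 10:rau {Adv}.
At position 1, choosing Det makes rule 2 impossible to satisfy; hence Noun.
At position 6, choosing Det makes rule 2 impossible to satisfy; hence Noun.
The remaining ambiguous positions (2, 3) are resolved jointly — only one combination satisfies every rule.
So the tagging must be: Noun Noun Adv Conj Conj Noun Conj Conj Noun Adv.
Check: rule 1 satisfied; rule 2 satisfied; rule 3 satisfied; rule 4 satisfied; rule 5 satisfied.

Noun Noun Adv Conj Conj Noun Conj Conj Noun Adv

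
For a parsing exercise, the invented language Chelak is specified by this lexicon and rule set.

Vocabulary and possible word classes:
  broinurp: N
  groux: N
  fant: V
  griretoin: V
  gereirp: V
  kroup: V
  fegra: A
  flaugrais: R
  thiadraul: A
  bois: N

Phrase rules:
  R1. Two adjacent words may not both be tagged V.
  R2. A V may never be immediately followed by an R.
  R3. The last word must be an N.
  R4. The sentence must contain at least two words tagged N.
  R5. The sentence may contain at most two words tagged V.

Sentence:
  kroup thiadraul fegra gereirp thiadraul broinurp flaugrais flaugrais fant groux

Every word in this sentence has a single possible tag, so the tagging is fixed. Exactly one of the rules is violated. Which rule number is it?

Fixed tagging: V A A V A N R R V N.
Rule check: R1 holds, R2 holds, R3 holds, R4 holds, R5 violated.
Only rule 5 fails.

5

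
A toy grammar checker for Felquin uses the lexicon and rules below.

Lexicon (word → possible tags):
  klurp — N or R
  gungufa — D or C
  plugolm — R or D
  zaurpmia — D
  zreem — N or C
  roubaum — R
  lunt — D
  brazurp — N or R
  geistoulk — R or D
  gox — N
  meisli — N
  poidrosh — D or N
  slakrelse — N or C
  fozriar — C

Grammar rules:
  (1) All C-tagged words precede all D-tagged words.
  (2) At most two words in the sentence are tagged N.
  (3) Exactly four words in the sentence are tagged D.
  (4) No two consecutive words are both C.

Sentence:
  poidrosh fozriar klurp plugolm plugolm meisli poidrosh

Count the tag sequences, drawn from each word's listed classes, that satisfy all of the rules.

0

Candidates per position — 1:poidrosh {D,N}; 2:fozriar {C}; 3:klurp {N,R}; 4:plugolm {R,D}; 5:plugolm {R,D}; 6:meisli {N}; 7:poidrosh {D,N}.
There are 32 candidate sequences in total.
Every candidate sequence violates at least one rule; no consistent tagging exists.
Count = 0.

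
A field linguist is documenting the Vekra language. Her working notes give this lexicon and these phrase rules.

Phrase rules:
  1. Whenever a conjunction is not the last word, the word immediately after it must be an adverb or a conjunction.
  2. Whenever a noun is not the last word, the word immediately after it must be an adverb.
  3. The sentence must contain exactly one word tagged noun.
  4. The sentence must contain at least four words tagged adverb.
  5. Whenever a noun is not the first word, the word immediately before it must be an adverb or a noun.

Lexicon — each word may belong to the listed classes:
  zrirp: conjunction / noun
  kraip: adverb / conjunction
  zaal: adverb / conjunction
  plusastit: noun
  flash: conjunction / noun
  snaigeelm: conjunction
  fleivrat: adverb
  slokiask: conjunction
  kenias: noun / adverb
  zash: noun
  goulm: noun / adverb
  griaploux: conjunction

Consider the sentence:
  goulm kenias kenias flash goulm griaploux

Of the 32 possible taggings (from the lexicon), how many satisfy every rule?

1

Candidates per position — 1:goulm {noun,adverb}; 2:kenias {noun,adverb}; 3:kenias {noun,adverb}; 4:flash {conjunction,noun}; 5:goulm {noun,adverb}; 6:griaploux {conjunction}.
There are 32 candidate sequences in total.
The sequences that satisfy every rule: adverb adverb adverb noun adverb conjunction.
Count = 1.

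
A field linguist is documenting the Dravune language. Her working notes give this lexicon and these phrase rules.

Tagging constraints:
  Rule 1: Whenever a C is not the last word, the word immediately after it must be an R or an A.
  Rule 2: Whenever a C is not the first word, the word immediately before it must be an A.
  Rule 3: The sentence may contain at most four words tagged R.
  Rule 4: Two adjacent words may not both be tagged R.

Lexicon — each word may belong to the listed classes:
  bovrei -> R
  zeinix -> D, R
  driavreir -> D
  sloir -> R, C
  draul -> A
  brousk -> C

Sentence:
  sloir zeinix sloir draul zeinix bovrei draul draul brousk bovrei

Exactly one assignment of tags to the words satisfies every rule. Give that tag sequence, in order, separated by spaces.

Candidates per position — 1:sloir {R,C}; 2:zeinix {D,R}; 3:sloir {R,C}; 4:draul {A}; 5:zeinix {D,R}; 6:bovrei {R}; 7:draul {A}; 8:draul {A}; 9:brousk {C}; 10:bovrei {R}.
At position 3, choosing C makes rule 2 impossible to satisfy; hence R.
At position 5, choosing R makes rule 4 impossible to satisfy; hence D.
At position 2, choosing R makes rule 4 impossible to satisfy; hence D.
At position 1, choosing C makes rule 1 impossible to satisfy; hence R.
The unique satisfying tagging is: R D R A D R A A C R.
Checking: rule 1 satisfied; rule 2 satisfied; rule 3 satisfied; rule 4 satisfied.

R D R A D R A A C R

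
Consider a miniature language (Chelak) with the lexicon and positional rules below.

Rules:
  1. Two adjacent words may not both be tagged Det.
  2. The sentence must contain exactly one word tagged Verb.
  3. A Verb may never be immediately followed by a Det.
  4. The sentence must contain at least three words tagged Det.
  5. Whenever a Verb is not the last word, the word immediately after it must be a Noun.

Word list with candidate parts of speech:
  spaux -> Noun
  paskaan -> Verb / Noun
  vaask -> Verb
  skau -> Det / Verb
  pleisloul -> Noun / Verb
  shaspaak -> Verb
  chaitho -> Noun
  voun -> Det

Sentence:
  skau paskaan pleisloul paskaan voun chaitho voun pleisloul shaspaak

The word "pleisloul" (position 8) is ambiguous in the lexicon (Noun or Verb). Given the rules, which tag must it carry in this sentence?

Noun

Candidates per position — 1:skau {Det,Verb}; 2:paskaan {Verb,Noun}; 3:pleisloul {Noun,Verb}; 4:paskaan {Verb,Noun}; 5:voun {Det}; 6:chaitho {Noun}; 7:voun {Det}; 8:pleisloul {Noun,Verb}; 9:shaspaak {Verb}.
If word 1 were Verb, no tagging could satisfy rule 2; so word 1 is Det.
If word 2 were Verb, no tagging could satisfy rule 2; so word 2 is Noun.
If word 3 were Verb, no tagging could satisfy rule 2; so word 3 is Noun.
If word 4 were Verb, no tagging could satisfy rule 2; so word 4 is Noun.
If word 8 were Verb, no tagging could satisfy rule 2; so word 8 is Noun.
That leaves exactly one tagging: Det Noun Noun Noun Det Noun Det Noun Verb.
Rule-by-rule: rule 1 ok; rule 2 ok; rule 3 ok; rule 4 ok; rule 5 ok.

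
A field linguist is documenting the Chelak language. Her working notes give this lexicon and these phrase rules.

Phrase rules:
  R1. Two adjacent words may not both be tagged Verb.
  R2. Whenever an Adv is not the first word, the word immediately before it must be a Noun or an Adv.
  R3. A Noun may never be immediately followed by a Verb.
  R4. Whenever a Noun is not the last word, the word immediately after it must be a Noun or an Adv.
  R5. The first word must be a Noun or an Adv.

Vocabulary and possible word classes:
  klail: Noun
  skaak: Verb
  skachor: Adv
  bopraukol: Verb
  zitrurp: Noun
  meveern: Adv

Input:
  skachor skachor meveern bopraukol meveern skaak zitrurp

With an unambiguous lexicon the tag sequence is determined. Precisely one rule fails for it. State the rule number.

2

Fixed tagging: Adv Adv Adv Verb Adv Verb Noun.
Rule check: R1 ✓, R2 ✗, R3 ✓, R4 ✓, R5 ✓.
Only rule 2 fails.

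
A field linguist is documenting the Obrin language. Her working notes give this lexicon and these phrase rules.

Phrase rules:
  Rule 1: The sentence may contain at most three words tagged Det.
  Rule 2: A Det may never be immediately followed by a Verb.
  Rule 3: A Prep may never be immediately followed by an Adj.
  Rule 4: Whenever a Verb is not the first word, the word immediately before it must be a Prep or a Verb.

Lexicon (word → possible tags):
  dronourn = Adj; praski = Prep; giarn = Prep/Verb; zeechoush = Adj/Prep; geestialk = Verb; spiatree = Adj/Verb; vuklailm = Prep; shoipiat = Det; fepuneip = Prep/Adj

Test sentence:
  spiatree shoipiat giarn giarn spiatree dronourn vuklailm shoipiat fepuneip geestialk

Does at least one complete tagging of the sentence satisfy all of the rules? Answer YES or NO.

Candidates per position — 1:spiatree {Adj,Verb}; 2:shoipiat {Det}; 3:giarn {Prep,Verb}; 4:giarn {Prep,Verb}; 5:spiatree {Adj,Verb}; 6:dronourn {Adj}; 7:vuklailm {Prep}; 8:shoipiat {Det}; 9:fepuneip {Prep,Adj}; 10:geestialk {Verb}.
One satisfying assignment: Adj Det Prep Verb Adj Adj Prep Det Prep Verb.
Verifying each rule — rule 1 holds; rule 2 holds; rule 3 holds; rule 4 holds.

YES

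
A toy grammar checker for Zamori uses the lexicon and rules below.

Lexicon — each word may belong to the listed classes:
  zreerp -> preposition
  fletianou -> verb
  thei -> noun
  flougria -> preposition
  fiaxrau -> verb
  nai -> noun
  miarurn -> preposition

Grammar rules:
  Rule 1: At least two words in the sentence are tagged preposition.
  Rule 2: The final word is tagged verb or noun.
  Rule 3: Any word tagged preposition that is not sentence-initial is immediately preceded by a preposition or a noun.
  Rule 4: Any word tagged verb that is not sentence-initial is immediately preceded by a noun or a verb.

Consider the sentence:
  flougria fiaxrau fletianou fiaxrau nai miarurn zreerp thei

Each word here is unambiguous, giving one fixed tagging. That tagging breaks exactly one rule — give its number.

Fixed tagging: preposition verb verb verb noun preposition preposition noun.
Applying the rules: R1 holds, R2 holds, R3 holds, R4 violated.
Only rule 4 fails.

4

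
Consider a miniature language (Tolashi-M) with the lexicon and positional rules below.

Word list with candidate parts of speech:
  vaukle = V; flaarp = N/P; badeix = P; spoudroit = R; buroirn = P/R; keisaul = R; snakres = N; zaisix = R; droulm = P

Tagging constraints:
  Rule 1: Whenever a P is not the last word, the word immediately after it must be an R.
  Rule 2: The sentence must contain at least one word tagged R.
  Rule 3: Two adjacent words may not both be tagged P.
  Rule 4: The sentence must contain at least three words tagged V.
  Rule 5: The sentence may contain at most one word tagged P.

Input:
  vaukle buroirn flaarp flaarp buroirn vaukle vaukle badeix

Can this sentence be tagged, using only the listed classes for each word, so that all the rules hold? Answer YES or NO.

YES

Candidates per position — 1:vaukle {V}; 2:buroirn {P,R}; 3:flaarp {N,P}; 4:flaarp {N,P}; 5:buroirn {P,R}; 6:vaukle {V}; 7:vaukle {V}; 8:badeix {P}.
One satisfying assignment: V R N N R V V P.
Checking: rule 1 ✓; rule 2 ✓; rule 3 ✓; rule 4 ✓; rule 5 ✓.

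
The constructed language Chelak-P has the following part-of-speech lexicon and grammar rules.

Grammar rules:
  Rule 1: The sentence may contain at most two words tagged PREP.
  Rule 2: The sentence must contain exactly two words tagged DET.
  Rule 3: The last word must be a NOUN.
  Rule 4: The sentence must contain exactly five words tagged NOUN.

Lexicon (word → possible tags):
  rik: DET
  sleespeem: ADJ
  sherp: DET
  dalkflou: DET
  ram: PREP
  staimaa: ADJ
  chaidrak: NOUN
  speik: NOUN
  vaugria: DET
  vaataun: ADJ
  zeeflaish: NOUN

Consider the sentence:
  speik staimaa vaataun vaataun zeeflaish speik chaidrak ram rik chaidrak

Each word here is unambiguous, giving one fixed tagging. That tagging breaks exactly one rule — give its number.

2

Fixed tagging: NOUN ADJ ADJ ADJ NOUN NOUN NOUN PREP DET NOUN.
Checking each rule: R1 ✓, R2 ✗, R3 ✓, R4 ✓.
Only rule 2 fails.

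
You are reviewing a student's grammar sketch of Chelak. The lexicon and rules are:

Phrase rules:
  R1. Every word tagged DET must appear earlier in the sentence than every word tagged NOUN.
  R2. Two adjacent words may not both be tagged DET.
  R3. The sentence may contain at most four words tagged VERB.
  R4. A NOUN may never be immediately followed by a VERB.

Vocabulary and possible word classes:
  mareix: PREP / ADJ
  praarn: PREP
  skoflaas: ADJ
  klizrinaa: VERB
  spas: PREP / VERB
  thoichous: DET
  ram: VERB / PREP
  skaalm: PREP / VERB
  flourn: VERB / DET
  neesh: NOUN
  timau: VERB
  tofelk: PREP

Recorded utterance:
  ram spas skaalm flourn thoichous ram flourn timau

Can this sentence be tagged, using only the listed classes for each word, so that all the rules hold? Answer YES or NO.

Candidates per position — 1:ram {VERB,PREP}; 2:spas {PREP,VERB}; 3:skaalm {PREP,VERB}; 4:flourn {VERB,DET}; 5:thoichous {DET}; 6:ram {VERB,PREP}; 7:flourn {VERB,DET}; 8:timau {VERB}.
One satisfying assignment: PREP PREP PREP VERB DET VERB DET VERB.
Verifying each rule — rule 1 ok; rule 2 ok; rule 3 ok; rule 4 ok.

YES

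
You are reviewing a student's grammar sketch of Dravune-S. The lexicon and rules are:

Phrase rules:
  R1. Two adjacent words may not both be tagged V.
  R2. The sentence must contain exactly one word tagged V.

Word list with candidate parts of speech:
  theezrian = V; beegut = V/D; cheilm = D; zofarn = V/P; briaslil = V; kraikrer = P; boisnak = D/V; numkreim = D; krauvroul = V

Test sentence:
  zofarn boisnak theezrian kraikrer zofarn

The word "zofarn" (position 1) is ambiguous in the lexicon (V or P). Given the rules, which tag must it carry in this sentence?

Candidates per position — 1:zofarn {V,P}; 2:boisnak {D,V}; 3:theezrian {V}; 4:kraikrer {P}; 5:zofarn {V,P}.
Word 1 cannot be V — rule 2 would then fail for every completion. It is P.
Word 2 cannot be V — rule 1 would then fail for every completion. It is D.
Word 5 cannot be V — rule 2 would then fail for every completion. It is P.
So the tagging must be: P D V P P.
Rule-by-rule: rule 1 ok; rule 2 ok.

P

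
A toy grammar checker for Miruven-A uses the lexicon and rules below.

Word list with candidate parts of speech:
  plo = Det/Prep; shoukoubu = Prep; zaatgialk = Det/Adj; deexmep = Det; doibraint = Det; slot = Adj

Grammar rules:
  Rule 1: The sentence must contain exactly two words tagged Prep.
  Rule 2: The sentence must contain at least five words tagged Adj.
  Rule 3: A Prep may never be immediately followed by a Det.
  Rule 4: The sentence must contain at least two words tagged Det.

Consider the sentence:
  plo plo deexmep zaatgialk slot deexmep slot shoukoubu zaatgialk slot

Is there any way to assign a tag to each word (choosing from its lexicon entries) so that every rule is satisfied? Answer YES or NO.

NO

Candidates per position — 1:plo {Det,Prep}; 2:plo {Det,Prep}; 3:deexmep {Det}; 4:zaatgialk {Det,Adj}; 5:slot {Adj}; 6:deexmep {Det}; 7:slot {Adj}; 8:shoukoubu {Prep}; 9:zaatgialk {Det,Adj}; 10:slot {Adj}.
Every candidate sequence violates at least one rule; no consistent tagging exists.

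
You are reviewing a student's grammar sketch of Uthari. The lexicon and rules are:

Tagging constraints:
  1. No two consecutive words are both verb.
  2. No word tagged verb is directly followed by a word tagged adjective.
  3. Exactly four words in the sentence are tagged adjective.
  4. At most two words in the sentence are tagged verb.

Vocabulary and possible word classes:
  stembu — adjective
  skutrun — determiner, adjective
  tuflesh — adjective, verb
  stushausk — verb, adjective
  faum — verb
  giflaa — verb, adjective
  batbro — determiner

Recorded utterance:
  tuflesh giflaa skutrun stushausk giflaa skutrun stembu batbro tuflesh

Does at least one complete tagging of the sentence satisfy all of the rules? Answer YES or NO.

Candidates per position — 1:tuflesh {adjective,verb}; 2:giflaa {verb,adjective}; 3:skutrun {determiner,adjective}; 4:stushausk {verb,adjective}; 5:giflaa {verb,adjective}; 6:skutrun {determiner,adjective}; 7:stembu {adjective}; 8:batbro {determiner}; 9:tuflesh {adjective,verb}.
One satisfying assignment: adjective verb determiner adjective adjective determiner adjective determiner verb.
Checking: rule 1 satisfied; rule 2 satisfied; rule 3 satisfied; rule 4 satisfied.

YES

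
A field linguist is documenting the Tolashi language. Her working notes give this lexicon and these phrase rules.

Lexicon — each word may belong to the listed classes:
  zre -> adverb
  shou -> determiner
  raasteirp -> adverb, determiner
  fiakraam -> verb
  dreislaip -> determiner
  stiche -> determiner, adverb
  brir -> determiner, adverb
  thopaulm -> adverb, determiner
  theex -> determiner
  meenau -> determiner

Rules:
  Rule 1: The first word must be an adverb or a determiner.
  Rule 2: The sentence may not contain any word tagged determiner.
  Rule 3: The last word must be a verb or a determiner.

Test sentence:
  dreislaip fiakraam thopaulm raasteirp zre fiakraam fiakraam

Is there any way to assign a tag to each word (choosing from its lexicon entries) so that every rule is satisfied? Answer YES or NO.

Candidates per position — 1:dreislaip {determiner}; 2:fiakraam {verb}; 3:thopaulm {adverb,determiner}; 4:raasteirp {adverb,determiner}; 5:zre {adverb}; 6:fiakraam {verb}; 7:fiakraam {verb}.
Rule 2 cannot be satisfied by any choice of tags from the lexicon.
So there is no consistent tagging.

NO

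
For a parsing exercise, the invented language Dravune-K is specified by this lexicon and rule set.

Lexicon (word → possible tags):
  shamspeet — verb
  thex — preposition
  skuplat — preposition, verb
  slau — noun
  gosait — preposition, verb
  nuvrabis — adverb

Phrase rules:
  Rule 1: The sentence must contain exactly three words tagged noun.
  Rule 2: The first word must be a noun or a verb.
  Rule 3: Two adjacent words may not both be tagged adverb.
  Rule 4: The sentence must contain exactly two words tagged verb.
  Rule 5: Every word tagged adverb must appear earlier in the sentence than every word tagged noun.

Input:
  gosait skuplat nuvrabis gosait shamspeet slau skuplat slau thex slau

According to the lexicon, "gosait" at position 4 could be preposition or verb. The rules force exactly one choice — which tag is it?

Candidates per position — 1:gosait {preposition,verb}; 2:skuplat {preposition,verb}; 3:nuvrabis {adverb}; 4:gosait {preposition,verb}; 5:shamspeet {verb}; 6:slau {noun}; 7:skuplat {preposition,verb}; 8:slau {noun}; 9:thex {preposition}; 10:slau {noun}.
Word 1 cannot be preposition — rule 2 would then fail for every completion. It is verb.
Word 2 cannot be verb — rule 4 would then fail for every completion. It is preposition.
Word 4 cannot be verb — rule 4 would then fail for every completion. It is preposition.
Word 7 cannot be verb — rule 4 would then fail for every completion. It is preposition.
That leaves exactly one tagging: verb preposition adverb preposition verb noun preposition noun preposition noun.
Checking: rule 1 satisfied; rule 2 satisfied; rule 3 satisfied; rule 4 satisfied; rule 5 satisfied.

preposition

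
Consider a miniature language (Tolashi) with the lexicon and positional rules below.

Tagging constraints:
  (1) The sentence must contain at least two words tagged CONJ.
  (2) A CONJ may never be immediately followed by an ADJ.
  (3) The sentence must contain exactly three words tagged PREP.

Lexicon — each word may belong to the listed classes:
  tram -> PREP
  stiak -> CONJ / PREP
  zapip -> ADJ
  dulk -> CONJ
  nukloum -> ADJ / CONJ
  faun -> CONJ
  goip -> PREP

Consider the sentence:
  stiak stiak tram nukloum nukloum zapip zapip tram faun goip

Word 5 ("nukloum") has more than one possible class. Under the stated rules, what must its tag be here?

Candidates per position — 1:stiak {CONJ,PREP}; 2:stiak {CONJ,PREP}; 3:tram {PREP}; 4:nukloum {ADJ,CONJ}; 5:nukloum {ADJ,CONJ}; 6:zapip {ADJ}; 7:zapip {ADJ}; 8:tram {PREP}; 9:faun {CONJ}; 10:goip {PREP}.
Position 1: tagging it PREP would leave rule 3 unsatisfiable, so it must be CONJ.
Position 2: tagging it PREP would leave rule 3 unsatisfiable, so it must be CONJ.
Position 4: tagging it CONJ would leave rule 2 unsatisfiable, so it must be ADJ.
Position 5: tagging it CONJ would leave rule 2 unsatisfiable, so it must be ADJ.
The only consistent sequence is: CONJ CONJ PREP ADJ ADJ ADJ ADJ PREP CONJ PREP.
Checking: rule 1 ✓; rule 2 ✓; rule 3 ✓.

ADJ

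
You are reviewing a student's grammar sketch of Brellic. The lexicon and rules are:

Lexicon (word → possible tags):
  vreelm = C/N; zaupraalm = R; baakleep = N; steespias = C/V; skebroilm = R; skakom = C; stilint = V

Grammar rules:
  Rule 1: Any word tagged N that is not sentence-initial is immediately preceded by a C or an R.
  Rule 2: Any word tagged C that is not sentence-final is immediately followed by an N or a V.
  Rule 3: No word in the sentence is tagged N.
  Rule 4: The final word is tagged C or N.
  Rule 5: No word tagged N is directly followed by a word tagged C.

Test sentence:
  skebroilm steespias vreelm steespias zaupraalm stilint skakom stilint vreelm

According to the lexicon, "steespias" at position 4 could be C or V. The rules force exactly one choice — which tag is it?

V

Candidates per position — 1:skebroilm {R}; 2:steespias {C,V}; 3:vreelm {C,N}; 4:steespias {C,V}; 5:zaupraalm {R}; 6:stilint {V}; 7:skakom {C}; 8:stilint {V}; 9:vreelm {C,N}.
At position 3, choosing N makes rule 3 impossible to satisfy; hence C.
At position 4, choosing C makes rule 2 impossible to satisfy; hence V.
At position 9, choosing N makes rule 1 impossible to satisfy; hence C.
At position 2, choosing C makes rule 2 impossible to satisfy; hence V.
That leaves exactly one tagging: R V C V R V C V C.
Verifying each rule — rule 1 holds; rule 2 holds; rule 3 holds; rule 4 holds; rule 5 holds.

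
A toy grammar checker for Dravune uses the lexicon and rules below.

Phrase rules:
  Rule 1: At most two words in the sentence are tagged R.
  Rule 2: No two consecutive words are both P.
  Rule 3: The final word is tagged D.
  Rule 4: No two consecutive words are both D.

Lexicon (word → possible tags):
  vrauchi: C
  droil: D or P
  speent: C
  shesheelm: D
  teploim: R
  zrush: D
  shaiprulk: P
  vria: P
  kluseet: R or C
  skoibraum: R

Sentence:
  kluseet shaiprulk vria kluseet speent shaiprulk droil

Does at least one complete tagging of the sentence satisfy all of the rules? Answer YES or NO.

NO

Candidates per position — 1:kluseet {R,C}; 2:shaiprulk {P}; 3:vria {P}; 4:kluseet {R,C}; 5:speent {C}; 6:shaiprulk {P}; 7:droil {D,P}.
Rule 2 cannot be satisfied by any choice of tags from the lexicon.
So there is no consistent tagging.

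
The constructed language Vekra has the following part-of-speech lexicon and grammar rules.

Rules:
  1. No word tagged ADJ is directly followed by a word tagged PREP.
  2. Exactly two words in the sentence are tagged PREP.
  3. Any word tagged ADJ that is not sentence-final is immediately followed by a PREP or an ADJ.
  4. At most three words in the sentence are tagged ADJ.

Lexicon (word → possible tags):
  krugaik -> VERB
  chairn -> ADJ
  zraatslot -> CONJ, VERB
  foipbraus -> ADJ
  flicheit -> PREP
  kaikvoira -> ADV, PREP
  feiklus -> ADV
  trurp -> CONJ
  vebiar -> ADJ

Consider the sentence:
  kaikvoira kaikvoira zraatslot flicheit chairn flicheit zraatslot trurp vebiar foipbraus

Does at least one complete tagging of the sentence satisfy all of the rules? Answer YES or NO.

Candidates per position — 1:kaikvoira {ADV,PREP}; 2:kaikvoira {ADV,PREP}; 3:zraatslot {CONJ,VERB}; 4:flicheit {PREP}; 5:chairn {ADJ}; 6:flicheit {PREP}; 7:zraatslot {CONJ,VERB}; 8:trurp {CONJ}; 9:vebiar {ADJ}; 10:foipbraus {ADJ}.
Rule 1 cannot be satisfied by any choice of tags from the lexicon.
So there is no consistent tagging.

NO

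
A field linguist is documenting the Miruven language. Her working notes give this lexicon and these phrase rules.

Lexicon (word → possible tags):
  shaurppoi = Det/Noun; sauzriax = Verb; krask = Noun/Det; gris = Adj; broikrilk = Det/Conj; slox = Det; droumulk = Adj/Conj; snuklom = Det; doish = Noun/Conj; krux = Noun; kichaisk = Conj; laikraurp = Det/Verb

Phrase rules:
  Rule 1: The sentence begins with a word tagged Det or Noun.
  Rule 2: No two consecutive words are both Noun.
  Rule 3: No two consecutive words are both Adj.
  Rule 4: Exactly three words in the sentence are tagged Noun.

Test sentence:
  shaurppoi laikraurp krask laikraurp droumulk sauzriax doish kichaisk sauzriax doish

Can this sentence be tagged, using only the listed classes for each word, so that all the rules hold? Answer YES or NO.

YES

Candidates per position — 1:shaurppoi {Det,Noun}; 2:laikraurp {Det,Verb}; 3:krask {Noun,Det}; 4:laikraurp {Det,Verb}; 5:droumulk {Adj,Conj}; 6:sauzriax {Verb}; 7:doish {Noun,Conj}; 8:kichaisk {Conj}; 9:sauzriax {Verb}; 10:doish {Noun,Conj}.
One satisfying assignment: Noun Det Noun Verb Adj Verb Noun Conj Verb Conj.
Rule-by-rule: rule 1 ok; rule 2 ok; rule 3 ok; rule 4 ok.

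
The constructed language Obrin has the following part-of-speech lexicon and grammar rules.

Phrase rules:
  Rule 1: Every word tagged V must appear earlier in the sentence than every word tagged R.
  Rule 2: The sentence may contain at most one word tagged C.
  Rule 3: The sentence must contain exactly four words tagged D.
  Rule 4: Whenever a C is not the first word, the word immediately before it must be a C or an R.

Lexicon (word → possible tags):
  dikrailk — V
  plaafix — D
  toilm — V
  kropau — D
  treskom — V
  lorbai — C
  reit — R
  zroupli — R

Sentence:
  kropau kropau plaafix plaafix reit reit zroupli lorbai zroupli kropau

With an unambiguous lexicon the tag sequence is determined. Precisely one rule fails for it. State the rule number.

3

Fixed tagging: D D D D R R R C R D.
Rule check: R1 pass, R2 pass, R3 fail, R4 pass.
Only rule 3 fails.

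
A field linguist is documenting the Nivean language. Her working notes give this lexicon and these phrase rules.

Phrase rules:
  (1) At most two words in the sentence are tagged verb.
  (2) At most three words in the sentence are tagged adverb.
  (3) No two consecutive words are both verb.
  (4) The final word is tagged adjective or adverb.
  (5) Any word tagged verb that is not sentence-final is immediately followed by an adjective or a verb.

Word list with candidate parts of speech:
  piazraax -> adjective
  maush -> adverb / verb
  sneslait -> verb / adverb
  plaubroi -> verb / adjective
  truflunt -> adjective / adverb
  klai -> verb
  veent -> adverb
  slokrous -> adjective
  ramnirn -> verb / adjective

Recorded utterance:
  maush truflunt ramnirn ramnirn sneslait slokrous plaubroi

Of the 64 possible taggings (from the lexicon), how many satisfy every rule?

Candidates per position — 1:maush {adverb,verb}; 2:truflunt {adjective,adverb}; 3:ramnirn {verb,adjective}; 4:ramnirn {verb,adjective}; 5:sneslait {verb,adverb}; 6:slokrous {adjective}; 7:plaubroi {verb,adjective}.
There are 64 candidate sequences in total.
Checking each against the rules leaves 11 sequences.
Count = 11.

11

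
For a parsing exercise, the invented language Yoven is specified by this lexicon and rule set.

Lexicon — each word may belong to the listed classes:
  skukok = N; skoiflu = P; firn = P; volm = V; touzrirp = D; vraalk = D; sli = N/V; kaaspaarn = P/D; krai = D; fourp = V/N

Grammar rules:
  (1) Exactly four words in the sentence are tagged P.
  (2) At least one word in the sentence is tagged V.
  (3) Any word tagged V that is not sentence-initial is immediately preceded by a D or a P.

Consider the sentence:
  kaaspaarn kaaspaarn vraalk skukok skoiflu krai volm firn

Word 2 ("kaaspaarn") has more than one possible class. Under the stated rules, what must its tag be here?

P

Candidates per position — 1:kaaspaarn {P,D}; 2:kaaspaarn {P,D}; 3:vraalk {D}; 4:skukok {N}; 5:skoiflu {P}; 6:krai {D}; 7:volm {V}; 8:firn {P}.
Word 1 cannot be D — rule 1 would then fail for every completion. It is P.
Word 2 cannot be D — rule 1 would then fail for every completion. It is P.
That leaves exactly one tagging: P P D N P D V P.
Rule-by-rule: rule 1 ok; rule 2 ok; rule 3 ok.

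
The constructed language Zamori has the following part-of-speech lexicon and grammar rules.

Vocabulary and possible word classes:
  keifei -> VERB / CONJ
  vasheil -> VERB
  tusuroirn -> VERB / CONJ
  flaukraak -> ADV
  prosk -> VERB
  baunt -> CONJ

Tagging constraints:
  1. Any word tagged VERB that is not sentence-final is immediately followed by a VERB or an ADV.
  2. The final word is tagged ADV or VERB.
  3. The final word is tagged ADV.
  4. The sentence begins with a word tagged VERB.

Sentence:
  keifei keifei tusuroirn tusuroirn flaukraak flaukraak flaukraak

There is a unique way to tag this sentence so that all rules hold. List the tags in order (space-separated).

VERB VERB VERB VERB ADV ADV ADV

Candidates per position — 1:keifei {VERB,CONJ}; 2:keifei {VERB,CONJ}; 3:tusuroirn {VERB,CONJ}; 4:tusuroirn {VERB,CONJ}; 5:flaukraak {ADV}; 6:flaukraak {ADV}; 7:flaukraak {ADV}.
Position 1: CONJ is ruled out by rule 4; that leaves VERB.
Position 2: CONJ is ruled out by rule 1; that leaves VERB.
Position 3: CONJ is ruled out by rule 1; that leaves VERB.
Position 4: CONJ is ruled out by rule 1; that leaves VERB.
That leaves exactly one tagging: VERB VERB VERB VERB ADV ADV ADV.
Verifying each rule — rule 1 holds; rule 2 holds; rule 3 holds; rule 4 holds.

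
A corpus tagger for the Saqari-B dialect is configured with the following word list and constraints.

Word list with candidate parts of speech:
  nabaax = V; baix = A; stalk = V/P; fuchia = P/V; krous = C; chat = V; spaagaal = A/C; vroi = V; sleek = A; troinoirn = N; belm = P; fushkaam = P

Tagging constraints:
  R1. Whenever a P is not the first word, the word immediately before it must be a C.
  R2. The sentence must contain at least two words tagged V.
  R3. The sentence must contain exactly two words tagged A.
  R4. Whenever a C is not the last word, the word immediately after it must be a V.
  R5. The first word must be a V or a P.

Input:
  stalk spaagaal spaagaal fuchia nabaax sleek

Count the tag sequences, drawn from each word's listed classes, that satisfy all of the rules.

2

Candidates per position — 1:stalk {V,P}; 2:spaagaal {A,C}; 3:spaagaal {A,C}; 4:fuchia {P,V}; 5:nabaax {V}; 6:sleek {A}.
There are 16 candidate sequences in total.
The sequences that satisfy every rule: V A C V V A; P A C V V A.
Count = 2.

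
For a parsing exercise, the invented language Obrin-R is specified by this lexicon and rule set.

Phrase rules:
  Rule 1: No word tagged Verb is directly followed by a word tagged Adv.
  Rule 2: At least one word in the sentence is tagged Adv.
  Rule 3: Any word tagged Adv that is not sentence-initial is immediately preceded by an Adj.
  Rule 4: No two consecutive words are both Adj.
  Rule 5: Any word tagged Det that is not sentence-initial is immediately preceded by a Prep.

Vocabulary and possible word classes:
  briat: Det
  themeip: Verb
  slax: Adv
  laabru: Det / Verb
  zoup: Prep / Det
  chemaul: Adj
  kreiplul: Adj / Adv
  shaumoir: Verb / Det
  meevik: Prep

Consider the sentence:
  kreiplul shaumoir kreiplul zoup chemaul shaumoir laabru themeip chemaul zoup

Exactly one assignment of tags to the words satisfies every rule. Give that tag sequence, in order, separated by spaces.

Candidates per position — 1:kreiplul {Adj,Adv}; 2:shaumoir {Verb,Det}; 3:kreiplul {Adj,Adv}; 4:zoup {Prep,Det}; 5:chemaul {Adj}; 6:shaumoir {Verb,Det}; 7:laabru {Det,Verb}; 8:themeip {Verb}; 9:chemaul {Adj}; 10:zoup {Prep,Det}.
Position 2: tagging it Det would leave rule 5 unsatisfiable, so it must be Verb.
Position 3: tagging it Adv would leave rule 1 unsatisfiable, so it must be Adj.
Position 4: tagging it Det would leave rule 5 unsatisfiable, so it must be Prep.
Position 6: tagging it Det would leave rule 5 unsatisfiable, so it must be Verb.
Position 7: tagging it Det would leave rule 5 unsatisfiable, so it must be Verb.
Position 10: tagging it Det would leave rule 5 unsatisfiable, so it must be Prep.
Position 1: tagging it Adj would leave rule 2 unsatisfiable, so it must be Adv.
So the tagging must be: Adv Verb Adj Prep Adj Verb Verb Verb Adj Prep.
Verifying each rule — rule 1 holds; rule 2 holds; rule 3 holds; rule 4 holds; rule 5 holds.

Adv Verb Adj Prep Adj Verb Verb Verb Adj Prep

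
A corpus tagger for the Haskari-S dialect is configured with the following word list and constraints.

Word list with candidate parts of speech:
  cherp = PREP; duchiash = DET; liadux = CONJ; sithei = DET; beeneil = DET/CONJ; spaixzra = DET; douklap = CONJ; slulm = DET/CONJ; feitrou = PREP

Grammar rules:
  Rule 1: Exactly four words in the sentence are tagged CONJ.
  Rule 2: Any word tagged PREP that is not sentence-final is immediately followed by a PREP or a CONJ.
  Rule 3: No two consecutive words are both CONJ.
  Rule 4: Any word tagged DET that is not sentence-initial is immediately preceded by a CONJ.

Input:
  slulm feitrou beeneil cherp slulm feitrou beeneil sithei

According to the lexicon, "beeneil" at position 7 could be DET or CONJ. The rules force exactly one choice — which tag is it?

Candidates per position — 1:slulm {DET,CONJ}; 2:feitrou {PREP}; 3:beeneil {DET,CONJ}; 4:cherp {PREP}; 5:slulm {DET,CONJ}; 6:feitrou {PREP}; 7:beeneil {DET,CONJ}; 8:sithei {DET}.
Position 1: tagging it DET would leave rule 1 unsatisfiable, so it must be CONJ.
Position 3: tagging it DET would leave rule 1 unsatisfiable, so it must be CONJ.
Position 5: tagging it DET would leave rule 1 unsatisfiable, so it must be CONJ.
Position 7: tagging it DET would leave rule 1 unsatisfiable, so it must be CONJ.
The unique satisfying tagging is: CONJ PREP CONJ PREP CONJ PREP CONJ DET.
Verifying each rule — rule 1 ok; rule 2 ok; rule 3 ok; rule 4 ok.

CONJ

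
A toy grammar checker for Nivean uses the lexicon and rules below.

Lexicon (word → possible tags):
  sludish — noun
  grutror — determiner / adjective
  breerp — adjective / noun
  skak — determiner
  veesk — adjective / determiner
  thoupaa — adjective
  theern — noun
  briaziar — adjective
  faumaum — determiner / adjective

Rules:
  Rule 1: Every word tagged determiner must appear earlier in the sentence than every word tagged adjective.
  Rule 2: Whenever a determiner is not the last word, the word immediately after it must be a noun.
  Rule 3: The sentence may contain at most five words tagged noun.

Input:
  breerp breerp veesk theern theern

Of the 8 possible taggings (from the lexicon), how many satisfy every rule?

Candidates per position — 1:breerp {adjective,noun}; 2:breerp {adjective,noun}; 3:veesk {adjective,determiner}; 4:theern {noun}; 5:theern {noun}.
There are 8 candidate sequences in total.
The sequences that satisfy every rule: adjective adjective adjective noun noun; adjective noun adjective noun noun; noun adjective adjective noun noun; noun noun adjective noun noun; noun noun determiner noun noun.
Count = 5.

5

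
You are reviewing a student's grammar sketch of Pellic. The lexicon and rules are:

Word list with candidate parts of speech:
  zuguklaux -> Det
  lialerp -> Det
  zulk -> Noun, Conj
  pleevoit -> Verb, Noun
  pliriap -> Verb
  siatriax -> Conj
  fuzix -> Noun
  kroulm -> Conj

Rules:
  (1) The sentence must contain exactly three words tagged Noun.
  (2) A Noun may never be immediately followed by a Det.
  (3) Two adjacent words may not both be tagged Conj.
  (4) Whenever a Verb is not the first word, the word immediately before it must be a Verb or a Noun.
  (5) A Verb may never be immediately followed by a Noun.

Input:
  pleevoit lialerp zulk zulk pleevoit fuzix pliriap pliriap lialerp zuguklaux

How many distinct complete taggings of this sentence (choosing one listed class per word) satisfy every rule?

Candidates per position — 1:pleevoit {Verb,Noun}; 2:lialerp {Det}; 3:zulk {Noun,Conj}; 4:zulk {Noun,Conj}; 5:pleevoit {Verb,Noun}; 6:fuzix {Noun}; 7:pliriap {Verb}; 8:pliriap {Verb}; 9:lialerp {Det}; 10:zuguklaux {Det}.
There are 16 candidate sequences in total.
The sequences that satisfy every rule: Verb Det Noun Conj Noun Noun Verb Verb Det Det; Verb Det Conj Noun Noun Noun Verb Verb Det Det.
Count = 2.

2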